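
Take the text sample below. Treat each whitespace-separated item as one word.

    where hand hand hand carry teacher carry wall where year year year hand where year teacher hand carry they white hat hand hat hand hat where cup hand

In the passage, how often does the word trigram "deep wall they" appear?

0

Scanning the 26 overlapping trigram windows for "deep wall they":
  (none found)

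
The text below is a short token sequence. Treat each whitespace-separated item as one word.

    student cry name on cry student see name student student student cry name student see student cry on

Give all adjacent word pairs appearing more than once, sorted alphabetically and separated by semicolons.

Bigram counts meeting the condition (more than once):
  cry name: 2
  name student: 2
  student cry: 3
  student see: 2
  student student: 2

cry name; name student; student cry; student see; student student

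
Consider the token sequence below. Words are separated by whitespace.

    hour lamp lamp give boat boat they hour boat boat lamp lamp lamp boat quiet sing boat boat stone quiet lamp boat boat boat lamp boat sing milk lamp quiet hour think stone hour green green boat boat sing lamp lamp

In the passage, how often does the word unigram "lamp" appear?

Scanning the 41 tokens for "lamp":
  position 2: lamp
  position 3: lamp
  position 11: lamp
  position 12: lamp
  position 13: lamp
  position 21: lamp
  position 25: lamp
  position 29: lamp
  position 40: lamp
  position 41: lamp

10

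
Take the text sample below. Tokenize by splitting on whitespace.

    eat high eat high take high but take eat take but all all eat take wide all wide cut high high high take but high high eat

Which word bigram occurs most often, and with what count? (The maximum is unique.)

"high high", 3 times

Bigram frequencies (highest first):
  high high: 3
  eat high: 2
  high eat: 2
  high take: 2
  eat take: 2
  take but: 2
  … (13 more, each ≤ 1)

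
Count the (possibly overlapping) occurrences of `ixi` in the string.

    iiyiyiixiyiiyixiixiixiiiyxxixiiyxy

Sliding a length-3 window over the 34 characters (32 positions):
  position 7–9: ixi
  position 14–16: ixi
  position 17–19: ixi
  position 20–22: ixi
  position 28–30: ixi

5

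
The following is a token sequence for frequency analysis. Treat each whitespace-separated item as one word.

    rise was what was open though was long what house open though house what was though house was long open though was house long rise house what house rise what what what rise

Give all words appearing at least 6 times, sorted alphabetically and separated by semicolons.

Unigram counts meeting the condition (at least 6 times):
  house: 6
  was: 6
  what: 7

house; was; what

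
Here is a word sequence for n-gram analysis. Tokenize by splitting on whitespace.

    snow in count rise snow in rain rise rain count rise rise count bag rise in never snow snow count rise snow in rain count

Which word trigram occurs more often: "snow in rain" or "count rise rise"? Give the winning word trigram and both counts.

"snow in rain": 2 occurrences
"count rise rise": 1 occurrence

"snow in rain" (2 vs 1)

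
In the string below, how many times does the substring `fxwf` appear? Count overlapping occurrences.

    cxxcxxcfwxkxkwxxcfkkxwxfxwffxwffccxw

2

Sliding a length-4 window over the 36 characters (33 positions):
  position 24–27: fxwf
  position 28–31: fxwf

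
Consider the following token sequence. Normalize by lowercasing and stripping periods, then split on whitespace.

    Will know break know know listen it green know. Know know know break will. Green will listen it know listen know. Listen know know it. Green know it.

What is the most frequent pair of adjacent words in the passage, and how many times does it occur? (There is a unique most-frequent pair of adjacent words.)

Bigram frequencies (highest first):
  know know: 5
  know listen: 3
  know break: 2
  listen it: 2
  it green: 2
  green know: 2
  … (9 more, each ≤ 2)

"know know", 5 times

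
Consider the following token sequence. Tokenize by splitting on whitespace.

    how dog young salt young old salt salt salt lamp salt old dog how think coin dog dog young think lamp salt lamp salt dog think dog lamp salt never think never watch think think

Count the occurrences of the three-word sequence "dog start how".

Scanning the 33 overlapping trigram windows for "dog start how":
  (none found)

0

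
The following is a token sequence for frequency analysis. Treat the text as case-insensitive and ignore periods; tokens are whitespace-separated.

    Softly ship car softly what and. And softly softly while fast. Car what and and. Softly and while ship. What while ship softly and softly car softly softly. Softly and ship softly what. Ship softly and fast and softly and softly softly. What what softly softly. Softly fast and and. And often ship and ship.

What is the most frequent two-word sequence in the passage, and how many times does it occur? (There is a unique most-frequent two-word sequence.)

Bigram frequencies (highest first):
  softly softly: 6
  and softly: 5
  softly and: 5
  and and: 4
  softly what: 3
  ship softly: 3
  … (23 more, each ≤ 2)

"softly softly", 6 times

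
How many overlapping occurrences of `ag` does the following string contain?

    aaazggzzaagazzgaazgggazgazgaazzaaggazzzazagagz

Sliding a length-2 window over the 46 characters (45 positions):
  position 10–11: ag
  position 33–34: ag
  position 42–43: ag
  position 44–45: ag

4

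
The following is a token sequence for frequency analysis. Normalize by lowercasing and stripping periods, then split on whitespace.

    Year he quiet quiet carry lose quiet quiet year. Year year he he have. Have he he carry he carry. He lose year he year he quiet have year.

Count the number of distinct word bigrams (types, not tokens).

29 tokens → 28 bigram windows in total.
Repeated bigrams (each contributes count−1 duplicates):
  year he: 4
  carry he: 2
  he carry: 2
  he he: 2
  he quiet: 2
  quiet quiet: 2
  year year: 2
9 duplicate windows → 28 − 9 = 19 distinct.

19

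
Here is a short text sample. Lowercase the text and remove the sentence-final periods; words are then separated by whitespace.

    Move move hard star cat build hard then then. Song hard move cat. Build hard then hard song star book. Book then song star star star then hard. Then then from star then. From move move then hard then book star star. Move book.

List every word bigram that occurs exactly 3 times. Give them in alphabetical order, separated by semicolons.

Bigram counts meeting the condition (exactly 3 times):
  star star: 3
  then hard: 3

star star; then hard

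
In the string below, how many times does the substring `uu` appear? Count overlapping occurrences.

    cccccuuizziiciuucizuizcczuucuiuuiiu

Sliding a length-2 window over the 35 characters (34 positions):
  position 6–7: uu
  position 15–16: uu
  position 26–27: uu
  position 31–32: uu

4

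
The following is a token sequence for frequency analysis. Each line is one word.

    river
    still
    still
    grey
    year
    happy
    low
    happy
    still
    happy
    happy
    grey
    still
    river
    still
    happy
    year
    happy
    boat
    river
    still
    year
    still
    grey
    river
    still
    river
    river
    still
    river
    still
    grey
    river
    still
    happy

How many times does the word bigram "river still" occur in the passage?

Scanning the 34 overlapping bigram windows for "river still":
  position 1–2: river still
  position 14–15: river still
  position 20–21: river still
  position 25–26: river still
  position 28–29: river still
  position 30–31: river still
  position 33–34: river still

7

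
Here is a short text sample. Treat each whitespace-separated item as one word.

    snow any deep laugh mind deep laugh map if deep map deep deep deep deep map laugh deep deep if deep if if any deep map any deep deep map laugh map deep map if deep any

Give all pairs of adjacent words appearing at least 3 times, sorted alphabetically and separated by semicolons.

Bigram counts meeting the condition (at least 3 times):
  any deep: 3
  deep deep: 5
  deep map: 5
  if deep: 3

any deep; deep deep; deep map; if deep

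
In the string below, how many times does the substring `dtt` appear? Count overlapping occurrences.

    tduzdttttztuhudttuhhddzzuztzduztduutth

2

Sliding a length-3 window over the 38 characters (36 positions):
  position 5–7: dtt
  position 15–17: dtt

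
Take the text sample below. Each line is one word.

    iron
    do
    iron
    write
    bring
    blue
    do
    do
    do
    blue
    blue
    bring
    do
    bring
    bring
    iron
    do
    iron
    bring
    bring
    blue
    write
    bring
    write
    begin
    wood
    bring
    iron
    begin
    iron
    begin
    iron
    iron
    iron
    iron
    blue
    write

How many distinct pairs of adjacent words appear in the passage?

37 tokens → 36 bigram windows in total.
Repeated bigrams (each contributes count−1 duplicates):
  iron iron: 3
  begin iron: 2
  blue write: 2
  bring blue: 2
  bring bring: 2
  bring iron: 2
  do do: 2
  do iron: 2
  … (3 more repeated)
12 duplicate windows → 36 − 12 = 24 distinct.

24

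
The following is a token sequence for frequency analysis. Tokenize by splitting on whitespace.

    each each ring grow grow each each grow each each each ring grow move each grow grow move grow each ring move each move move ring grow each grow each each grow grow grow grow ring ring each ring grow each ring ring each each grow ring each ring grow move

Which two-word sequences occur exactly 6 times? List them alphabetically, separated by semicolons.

Bigram counts meeting the condition (exactly 6 times):
  each each: 6
  each ring: 6
  grow each: 6

each each; each ring; grow each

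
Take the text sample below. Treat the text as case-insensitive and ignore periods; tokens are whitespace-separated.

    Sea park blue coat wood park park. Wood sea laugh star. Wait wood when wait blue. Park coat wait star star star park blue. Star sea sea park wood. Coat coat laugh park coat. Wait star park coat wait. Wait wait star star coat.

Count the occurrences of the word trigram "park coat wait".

Scanning the 42 overlapping trigram windows for "park coat wait":
  position 17–19: park coat wait
  position 33–35: park coat wait
  position 37–39: park coat wait

3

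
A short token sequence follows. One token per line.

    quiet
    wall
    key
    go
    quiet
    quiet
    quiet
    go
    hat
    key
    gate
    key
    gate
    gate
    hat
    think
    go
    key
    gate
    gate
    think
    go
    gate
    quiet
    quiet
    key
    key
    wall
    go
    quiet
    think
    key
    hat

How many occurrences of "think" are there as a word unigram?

3

Scanning the 33 tokens for "think":
  position 16: think
  position 21: think
  position 31: think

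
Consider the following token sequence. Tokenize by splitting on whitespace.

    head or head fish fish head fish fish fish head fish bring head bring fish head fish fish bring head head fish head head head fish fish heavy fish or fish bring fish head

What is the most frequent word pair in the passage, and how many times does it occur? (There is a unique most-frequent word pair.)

"head fish", 6 times

Bigram frequencies (highest first):
  head fish: 6
  fish fish: 5
  fish head: 5
  fish bring: 3
  head head: 3
  bring head: 2
  … (8 more, each ≤ 2)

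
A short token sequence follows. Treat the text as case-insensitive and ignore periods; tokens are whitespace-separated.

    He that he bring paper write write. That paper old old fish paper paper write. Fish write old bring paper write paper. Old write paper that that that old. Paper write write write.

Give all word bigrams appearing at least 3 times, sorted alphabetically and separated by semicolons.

Bigram counts meeting the condition (at least 3 times):
  paper write: 4
  write write: 3

paper write; write write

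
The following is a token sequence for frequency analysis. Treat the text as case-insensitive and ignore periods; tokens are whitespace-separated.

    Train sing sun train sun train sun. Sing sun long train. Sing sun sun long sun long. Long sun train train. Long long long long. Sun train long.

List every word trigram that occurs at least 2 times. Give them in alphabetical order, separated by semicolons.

Trigram counts meeting the condition (at least 2 times):
  long long long: 2
  long long sun: 2
  long sun train: 2
  sun train sun: 2
  train sing sun: 2

long long long; long long sun; long sun train; sun train sun; train sing sun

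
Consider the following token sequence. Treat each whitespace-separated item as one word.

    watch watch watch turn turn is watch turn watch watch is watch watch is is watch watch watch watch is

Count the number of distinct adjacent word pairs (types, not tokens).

20 tokens → 19 bigram windows in total.
Repeated bigrams (each contributes count−1 duplicates):
  watch watch: 7
  is watch: 3
  watch is: 3
  watch turn: 2
11 duplicate windows → 19 − 11 = 8 distinct.

8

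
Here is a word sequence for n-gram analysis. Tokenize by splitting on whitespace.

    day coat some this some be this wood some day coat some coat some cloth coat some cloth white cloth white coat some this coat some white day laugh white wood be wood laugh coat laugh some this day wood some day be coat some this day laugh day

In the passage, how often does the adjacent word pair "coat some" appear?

7

Scanning the 48 overlapping bigram windows for "coat some":
  position 2–3: coat some
  position 11–12: coat some
  position 13–14: coat some
  position 16–17: coat some
  position 22–23: coat some
  position 25–26: coat some
  position 44–45: coat some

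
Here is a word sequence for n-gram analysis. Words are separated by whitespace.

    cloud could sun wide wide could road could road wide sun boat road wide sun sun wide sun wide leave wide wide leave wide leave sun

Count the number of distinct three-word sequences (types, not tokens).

26 tokens → 24 trigram windows in total.
Repeated trigrams (each contributes count−1 duplicates):
  road wide sun: 2
  wide leave wide: 2
2 duplicate windows → 24 − 2 = 22 distinct.

22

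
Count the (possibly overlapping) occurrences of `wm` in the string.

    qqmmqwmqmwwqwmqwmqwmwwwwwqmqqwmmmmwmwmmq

7

Sliding a length-2 window over the 40 characters (39 positions):
  position 6–7: wm
  position 13–14: wm
  position 16–17: wm
  position 19–20: wm
  position 30–31: wm
  position 35–36: wm
  position 37–38: wm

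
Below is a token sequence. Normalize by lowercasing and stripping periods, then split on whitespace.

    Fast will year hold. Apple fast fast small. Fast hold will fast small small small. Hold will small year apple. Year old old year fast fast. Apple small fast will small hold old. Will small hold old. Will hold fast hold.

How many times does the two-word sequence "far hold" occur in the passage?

Scanning the 40 overlapping bigram windows for "far hold":
  (none found)

0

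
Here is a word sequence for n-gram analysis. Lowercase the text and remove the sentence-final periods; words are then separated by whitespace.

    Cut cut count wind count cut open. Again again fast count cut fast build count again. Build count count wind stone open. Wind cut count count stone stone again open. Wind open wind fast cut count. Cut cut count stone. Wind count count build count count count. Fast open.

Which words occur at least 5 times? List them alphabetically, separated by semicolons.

count; cut; open; wind

Unigram counts meeting the condition (at least 5 times):
  count: 15
  cut: 8
  open: 5
  wind: 6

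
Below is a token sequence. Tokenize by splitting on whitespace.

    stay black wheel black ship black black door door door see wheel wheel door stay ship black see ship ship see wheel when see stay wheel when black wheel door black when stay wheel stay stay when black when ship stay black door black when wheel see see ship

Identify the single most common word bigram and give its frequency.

"black when", 3 times

Bigram frequencies (highest first):
  black when: 3
  stay black: 2
  black wheel: 2
  ship black: 2
  black door: 2
  door door: 2
  … (28 more, each ≤ 2)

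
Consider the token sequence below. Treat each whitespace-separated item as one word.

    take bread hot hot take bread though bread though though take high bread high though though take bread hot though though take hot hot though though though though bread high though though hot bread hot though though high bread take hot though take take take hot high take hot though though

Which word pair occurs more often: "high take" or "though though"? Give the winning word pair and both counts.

"high take": 1 occurrence
"though though": 9 occurrences

"though though" (9 vs 1)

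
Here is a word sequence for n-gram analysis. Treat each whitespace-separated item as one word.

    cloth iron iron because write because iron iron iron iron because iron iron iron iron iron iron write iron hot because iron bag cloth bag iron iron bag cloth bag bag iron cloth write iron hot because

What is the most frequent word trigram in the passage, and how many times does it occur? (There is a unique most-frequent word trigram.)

"iron iron iron", 6 times

Trigram frequencies (highest first):
  iron iron iron: 6
  iron iron because: 2
  because iron iron: 2
  write iron hot: 2
  iron hot because: 2
  iron bag cloth: 2
  … (18 more, each ≤ 2)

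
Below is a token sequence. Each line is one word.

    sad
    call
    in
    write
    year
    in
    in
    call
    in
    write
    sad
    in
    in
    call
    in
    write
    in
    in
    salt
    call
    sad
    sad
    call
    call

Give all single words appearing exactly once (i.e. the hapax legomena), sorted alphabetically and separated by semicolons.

salt; year

Unigram counts meeting the condition (exactly once (i.e. the hapax legomena)):
  salt: 1
  year: 1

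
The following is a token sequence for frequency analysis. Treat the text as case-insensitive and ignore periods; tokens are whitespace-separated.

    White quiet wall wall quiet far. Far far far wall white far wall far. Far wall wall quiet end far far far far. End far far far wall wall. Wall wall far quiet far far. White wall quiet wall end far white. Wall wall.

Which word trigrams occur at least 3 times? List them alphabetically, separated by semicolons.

Trigram counts meeting the condition (at least 3 times):
  far far far: 5
  far far wall: 3

far far far; far far wall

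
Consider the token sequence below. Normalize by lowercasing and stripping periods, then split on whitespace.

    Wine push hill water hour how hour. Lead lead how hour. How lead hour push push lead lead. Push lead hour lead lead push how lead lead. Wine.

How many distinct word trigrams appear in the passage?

24

28 tokens → 26 trigram windows in total.
Repeated trigrams (each contributes count−1 duplicates):
  hour lead lead: 2
  lead lead push: 2
2 duplicate windows → 26 − 2 = 24 distinct.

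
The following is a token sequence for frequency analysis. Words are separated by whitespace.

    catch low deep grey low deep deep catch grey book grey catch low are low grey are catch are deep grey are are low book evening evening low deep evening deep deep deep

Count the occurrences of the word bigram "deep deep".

Scanning the 32 overlapping bigram windows for "deep deep":
  position 6–7: deep deep
  position 31–32: deep deep
  position 32–33: deep deep

3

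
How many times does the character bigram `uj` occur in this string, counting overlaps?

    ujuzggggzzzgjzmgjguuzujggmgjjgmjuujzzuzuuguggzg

3

Sliding a length-2 window over the 47 characters (46 positions):
  position 1–2: uj
  position 22–23: uj
  position 34–35: uj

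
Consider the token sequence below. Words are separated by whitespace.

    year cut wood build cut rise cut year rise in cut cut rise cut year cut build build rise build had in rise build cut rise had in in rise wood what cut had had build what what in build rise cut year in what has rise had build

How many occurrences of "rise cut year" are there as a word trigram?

3

Scanning the 47 overlapping trigram windows for "rise cut year":
  position 6–8: rise cut year
  position 13–15: rise cut year
  position 41–43: rise cut year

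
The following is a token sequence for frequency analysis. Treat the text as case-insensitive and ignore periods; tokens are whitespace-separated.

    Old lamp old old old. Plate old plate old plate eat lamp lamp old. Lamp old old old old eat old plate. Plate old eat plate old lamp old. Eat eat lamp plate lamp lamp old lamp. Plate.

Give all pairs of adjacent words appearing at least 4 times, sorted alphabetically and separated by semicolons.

Bigram counts meeting the condition (at least 4 times):
  lamp old: 5
  old lamp: 4
  old old: 5
  old plate: 4
  plate old: 4

lamp old; old lamp; old old; old plate; plate old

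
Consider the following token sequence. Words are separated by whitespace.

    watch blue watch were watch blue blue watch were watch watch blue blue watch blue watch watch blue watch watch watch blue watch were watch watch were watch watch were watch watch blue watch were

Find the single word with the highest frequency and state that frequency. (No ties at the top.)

"watch", 20 times

Unigram frequencies (highest first):
  watch: 20
  blue: 9
  were: 6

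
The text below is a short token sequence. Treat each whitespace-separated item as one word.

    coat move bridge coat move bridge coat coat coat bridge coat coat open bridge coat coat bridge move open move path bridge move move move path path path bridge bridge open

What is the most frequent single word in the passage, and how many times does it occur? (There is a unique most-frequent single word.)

Unigram frequencies (highest first):
  coat: 9
  bridge: 8
  move: 7
  path: 4
  open: 3

"coat", 9 times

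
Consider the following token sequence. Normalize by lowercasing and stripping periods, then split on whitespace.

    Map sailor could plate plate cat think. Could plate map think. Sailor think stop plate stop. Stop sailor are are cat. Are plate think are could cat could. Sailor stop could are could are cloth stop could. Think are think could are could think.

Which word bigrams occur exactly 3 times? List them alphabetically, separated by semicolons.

are could; could are

Bigram counts meeting the condition (exactly 3 times):
  are could: 3
  could are: 3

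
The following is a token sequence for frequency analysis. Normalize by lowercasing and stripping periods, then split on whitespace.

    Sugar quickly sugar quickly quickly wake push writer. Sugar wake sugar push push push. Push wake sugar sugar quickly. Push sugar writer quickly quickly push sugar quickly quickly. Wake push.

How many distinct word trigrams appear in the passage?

23

30 tokens → 28 trigram windows in total.
Repeated trigrams (each contributes count−1 duplicates):
  push push push: 2
  quickly push sugar: 2
  quickly quickly wake: 2
  quickly wake push: 2
  sugar quickly quickly: 2
5 duplicate windows → 28 − 5 = 23 distinct.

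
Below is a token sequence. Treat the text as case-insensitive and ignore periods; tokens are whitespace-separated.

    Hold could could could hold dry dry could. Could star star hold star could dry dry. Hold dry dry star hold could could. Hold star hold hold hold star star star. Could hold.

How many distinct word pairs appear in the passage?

33 tokens → 32 bigram windows in total.
Repeated bigrams (each contributes count−1 duplicates):
  could could: 4
  could hold: 3
  dry dry: 3
  hold star: 3
  star hold: 3
  star star: 3
  hold could: 2
  hold dry: 2
  … (2 more repeated)
17 duplicate windows → 32 − 17 = 15 distinct.

15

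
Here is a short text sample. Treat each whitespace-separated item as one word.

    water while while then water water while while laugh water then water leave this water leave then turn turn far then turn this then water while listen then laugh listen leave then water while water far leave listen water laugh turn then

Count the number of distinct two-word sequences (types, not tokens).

31

42 tokens → 41 bigram windows in total.
Repeated bigrams (each contributes count−1 duplicates):
  then water: 4
  water while: 4
  leave then: 2
  then turn: 2
  water leave: 2
  while while: 2
10 duplicate windows → 41 − 10 = 31 distinct.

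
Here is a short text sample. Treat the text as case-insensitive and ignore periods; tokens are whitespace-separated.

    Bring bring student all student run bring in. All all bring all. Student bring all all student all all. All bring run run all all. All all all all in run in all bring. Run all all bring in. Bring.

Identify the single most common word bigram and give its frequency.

"all all", 10 times

Bigram frequencies (highest first):
  all all: 10
  all bring: 4
  all student: 3
  student all: 2
  bring in: 2
  in all: 2
  … (13 more, each ≤ 2)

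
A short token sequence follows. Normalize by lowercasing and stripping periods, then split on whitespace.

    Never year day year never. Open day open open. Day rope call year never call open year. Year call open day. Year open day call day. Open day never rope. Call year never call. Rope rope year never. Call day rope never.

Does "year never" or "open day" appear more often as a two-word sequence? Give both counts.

"open day" (5 vs 4)

"year never": 4 occurrences
"open day": 5 occurrences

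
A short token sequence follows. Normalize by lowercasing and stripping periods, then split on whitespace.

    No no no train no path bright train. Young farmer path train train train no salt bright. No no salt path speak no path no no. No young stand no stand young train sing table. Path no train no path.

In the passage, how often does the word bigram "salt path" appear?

Scanning the 39 overlapping bigram windows for "salt path":
  position 20–21: salt path

1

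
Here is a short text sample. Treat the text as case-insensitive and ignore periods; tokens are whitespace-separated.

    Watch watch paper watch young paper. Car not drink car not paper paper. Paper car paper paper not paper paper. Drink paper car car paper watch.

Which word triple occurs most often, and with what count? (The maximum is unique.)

Trigram frequencies (highest first):
  not paper paper: 2
  watch watch paper: 1
  watch paper watch: 1
  paper watch young: 1
  watch young paper: 1
  young paper car: 1
  … (17 more, each ≤ 1)

"not paper paper", 2 times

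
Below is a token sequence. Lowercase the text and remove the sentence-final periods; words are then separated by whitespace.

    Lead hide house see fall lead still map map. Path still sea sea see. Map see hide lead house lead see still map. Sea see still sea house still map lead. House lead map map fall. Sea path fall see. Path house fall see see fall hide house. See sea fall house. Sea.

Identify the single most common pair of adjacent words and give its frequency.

Bigram frequencies (highest first):
  still map: 3
  hide house: 2
  house see: 2
  see fall: 2
  map map: 2
  still sea: 2
  … (34 more, each ≤ 2)

"still map", 3 times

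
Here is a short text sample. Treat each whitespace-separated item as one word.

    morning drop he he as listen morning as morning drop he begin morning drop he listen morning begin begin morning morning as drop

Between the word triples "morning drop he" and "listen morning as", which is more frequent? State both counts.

"morning drop he" (3 vs 1)

"morning drop he": 3 occurrences
"listen morning as": 1 occurrence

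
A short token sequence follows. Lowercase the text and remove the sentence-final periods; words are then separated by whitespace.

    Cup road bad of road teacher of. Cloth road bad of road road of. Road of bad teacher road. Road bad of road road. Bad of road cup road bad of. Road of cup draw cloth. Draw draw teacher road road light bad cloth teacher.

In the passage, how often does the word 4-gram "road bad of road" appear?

5

Scanning the 42 overlapping 4-gram windows for "road bad of road":
  position 2–5: road bad of road
  position 9–12: road bad of road
  position 20–23: road bad of road
  position 24–27: road bad of road
  position 29–32: road bad of road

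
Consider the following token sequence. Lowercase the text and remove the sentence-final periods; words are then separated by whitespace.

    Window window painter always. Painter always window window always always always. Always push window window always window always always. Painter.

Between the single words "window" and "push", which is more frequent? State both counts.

"window": 7 occurrences
"push": 1 occurrence

"window" (7 vs 1)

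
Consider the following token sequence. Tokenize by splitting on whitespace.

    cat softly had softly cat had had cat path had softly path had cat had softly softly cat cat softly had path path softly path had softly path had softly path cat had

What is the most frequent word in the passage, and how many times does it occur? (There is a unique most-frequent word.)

"had", 10 times

Unigram frequencies (highest first):
  had: 10
  softly: 9
  cat: 7
  path: 7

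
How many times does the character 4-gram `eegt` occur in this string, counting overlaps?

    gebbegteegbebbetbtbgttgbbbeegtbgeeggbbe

Sliding a length-4 window over the 39 characters (36 positions):
  position 27–30: eegt

1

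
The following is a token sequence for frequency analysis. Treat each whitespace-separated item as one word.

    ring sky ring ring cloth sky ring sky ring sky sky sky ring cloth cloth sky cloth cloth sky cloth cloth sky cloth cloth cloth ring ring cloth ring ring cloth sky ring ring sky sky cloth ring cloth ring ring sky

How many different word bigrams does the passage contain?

9

42 tokens → 41 bigram windows in total.
Repeated bigrams (each contributes count−1 duplicates):
  cloth cloth: 5
  cloth sky: 5
  ring cloth: 5
  ring ring: 5
  ring sky: 5
  sky ring: 5
  cloth ring: 4
  sky cloth: 4
  … (1 more repeated)
32 duplicate windows → 41 − 32 = 9 distinct.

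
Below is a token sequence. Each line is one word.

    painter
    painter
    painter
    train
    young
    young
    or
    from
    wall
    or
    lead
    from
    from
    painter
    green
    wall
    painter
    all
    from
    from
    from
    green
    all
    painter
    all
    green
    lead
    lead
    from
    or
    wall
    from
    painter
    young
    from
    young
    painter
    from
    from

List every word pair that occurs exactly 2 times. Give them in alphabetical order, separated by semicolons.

Bigram counts meeting the condition (exactly 2 times):
  from painter: 2
  lead from: 2
  painter all: 2
  painter painter: 2

from painter; lead from; painter all; painter painter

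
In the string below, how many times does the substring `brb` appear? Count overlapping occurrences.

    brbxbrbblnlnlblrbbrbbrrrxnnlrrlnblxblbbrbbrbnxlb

Sliding a length-3 window over the 48 characters (46 positions):
  position 1–3: brb
  position 5–7: brb
  position 18–20: brb
  position 39–41: brb
  position 42–44: brb

5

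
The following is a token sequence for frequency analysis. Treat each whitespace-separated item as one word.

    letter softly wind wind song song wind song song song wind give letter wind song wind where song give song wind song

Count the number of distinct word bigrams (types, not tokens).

22 tokens → 21 bigram windows in total.
Repeated bigrams (each contributes count−1 duplicates):
  song wind: 4
  wind song: 4
  song song: 3
8 duplicate windows → 21 − 8 = 13 distinct.

13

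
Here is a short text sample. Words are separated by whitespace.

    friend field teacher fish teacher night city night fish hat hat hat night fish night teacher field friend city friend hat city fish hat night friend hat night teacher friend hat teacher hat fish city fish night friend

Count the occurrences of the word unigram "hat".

Scanning the 38 tokens for "hat":
  position 10: hat
  position 11: hat
  position 12: hat
  position 21: hat
  position 24: hat
  position 27: hat
  position 31: hat
  position 33: hat

8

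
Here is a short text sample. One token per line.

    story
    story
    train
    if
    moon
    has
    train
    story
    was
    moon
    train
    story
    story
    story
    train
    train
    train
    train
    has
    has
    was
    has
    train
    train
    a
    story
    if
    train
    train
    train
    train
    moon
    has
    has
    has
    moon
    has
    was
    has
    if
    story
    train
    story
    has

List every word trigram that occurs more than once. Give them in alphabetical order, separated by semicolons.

Trigram counts meeting the condition (more than once):
  has was has: 2
  story story train: 2
  train train train: 4

has was has; story story train; train train train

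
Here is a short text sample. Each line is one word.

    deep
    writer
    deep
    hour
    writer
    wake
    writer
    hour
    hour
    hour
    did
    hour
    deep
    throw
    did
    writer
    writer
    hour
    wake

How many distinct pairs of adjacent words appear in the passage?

19 tokens → 18 bigram windows in total.
Repeated bigrams (each contributes count−1 duplicates):
  hour hour: 2
  writer hour: 2
2 duplicate windows → 18 − 2 = 16 distinct.

16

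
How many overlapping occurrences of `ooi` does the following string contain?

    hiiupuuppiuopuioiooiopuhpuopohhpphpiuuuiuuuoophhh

1

Sliding a length-3 window over the 49 characters (47 positions):
  position 18–20: ooi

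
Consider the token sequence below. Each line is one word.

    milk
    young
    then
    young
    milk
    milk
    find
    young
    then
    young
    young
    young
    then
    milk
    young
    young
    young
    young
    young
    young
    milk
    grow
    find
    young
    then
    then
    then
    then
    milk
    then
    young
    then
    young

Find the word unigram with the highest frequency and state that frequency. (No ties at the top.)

Unigram frequencies (highest first):
  young: 15
  then: 9
  milk: 6
  find: 2
  grow: 1

"young", 15 times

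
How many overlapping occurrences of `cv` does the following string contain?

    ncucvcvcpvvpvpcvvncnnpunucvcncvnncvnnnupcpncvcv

Sliding a length-2 window over the 47 characters (46 positions):
  position 4–5: cv
  position 6–7: cv
  position 15–16: cv
  position 26–27: cv
  position 30–31: cv
  position 34–35: cv
  position 44–45: cv
  position 46–47: cv

8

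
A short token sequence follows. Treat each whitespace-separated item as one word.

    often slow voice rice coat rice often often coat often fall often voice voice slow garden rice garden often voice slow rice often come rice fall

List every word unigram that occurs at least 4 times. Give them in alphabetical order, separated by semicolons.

often; rice; voice

Unigram counts meeting the condition (at least 4 times):
  often: 7
  rice: 5
  voice: 4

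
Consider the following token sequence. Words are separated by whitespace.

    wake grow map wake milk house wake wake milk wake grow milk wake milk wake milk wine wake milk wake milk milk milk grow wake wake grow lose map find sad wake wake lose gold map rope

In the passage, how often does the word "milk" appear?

Scanning the 37 tokens for "milk":
  position 5: milk
  position 9: milk
  position 12: milk
  position 14: milk
  position 16: milk
  position 19: milk
  position 21: milk
  position 22: milk
  position 23: milk

9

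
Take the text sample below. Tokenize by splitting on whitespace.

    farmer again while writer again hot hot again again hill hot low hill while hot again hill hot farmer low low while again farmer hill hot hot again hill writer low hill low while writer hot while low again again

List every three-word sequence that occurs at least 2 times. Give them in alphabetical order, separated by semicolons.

again hill hot; hot again hill; hot hot again

Trigram counts meeting the condition (at least 2 times):
  again hill hot: 2
  hot again hill: 2
  hot hot again: 2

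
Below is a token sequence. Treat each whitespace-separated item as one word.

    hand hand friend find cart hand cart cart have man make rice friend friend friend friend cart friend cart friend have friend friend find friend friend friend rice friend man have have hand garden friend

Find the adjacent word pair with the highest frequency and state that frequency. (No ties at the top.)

"friend friend", 6 times

Bigram frequencies (highest first):
  friend friend: 6
  friend find: 2
  rice friend: 2
  friend cart: 2
  cart friend: 2
  hand hand: 1
  … (19 more, each ≤ 1)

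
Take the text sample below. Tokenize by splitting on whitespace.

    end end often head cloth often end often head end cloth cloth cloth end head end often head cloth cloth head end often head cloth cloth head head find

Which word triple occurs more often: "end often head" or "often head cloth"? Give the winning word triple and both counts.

"end often head": 4 occurrences
"often head cloth": 3 occurrences

"end often head" (4 vs 3)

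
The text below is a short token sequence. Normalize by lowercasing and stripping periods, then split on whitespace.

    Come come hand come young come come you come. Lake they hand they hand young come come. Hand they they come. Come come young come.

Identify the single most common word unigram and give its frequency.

"come", 12 times

Unigram frequencies (highest first):
  come: 12
  hand: 4
  they: 4
  young: 3
  you: 1
  lake: 1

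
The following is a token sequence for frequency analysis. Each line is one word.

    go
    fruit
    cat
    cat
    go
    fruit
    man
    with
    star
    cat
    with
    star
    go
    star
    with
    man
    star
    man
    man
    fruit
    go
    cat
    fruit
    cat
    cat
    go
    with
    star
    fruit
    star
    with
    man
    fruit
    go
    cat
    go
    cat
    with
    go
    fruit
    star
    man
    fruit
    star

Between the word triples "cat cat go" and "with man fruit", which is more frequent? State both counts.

"cat cat go": 2 occurrences
"with man fruit": 1 occurrence

"cat cat go" (2 vs 1)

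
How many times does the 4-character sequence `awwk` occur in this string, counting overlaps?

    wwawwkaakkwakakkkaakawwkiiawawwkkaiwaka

Sliding a length-4 window over the 39 characters (36 positions):
  position 3–6: awwk
  position 21–24: awwk
  position 29–32: awwk

3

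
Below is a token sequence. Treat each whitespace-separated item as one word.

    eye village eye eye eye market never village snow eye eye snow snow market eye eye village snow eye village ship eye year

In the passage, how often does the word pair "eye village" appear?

Scanning the 22 overlapping bigram windows for "eye village":
  position 1–2: eye village
  position 16–17: eye village
  position 19–20: eye village

3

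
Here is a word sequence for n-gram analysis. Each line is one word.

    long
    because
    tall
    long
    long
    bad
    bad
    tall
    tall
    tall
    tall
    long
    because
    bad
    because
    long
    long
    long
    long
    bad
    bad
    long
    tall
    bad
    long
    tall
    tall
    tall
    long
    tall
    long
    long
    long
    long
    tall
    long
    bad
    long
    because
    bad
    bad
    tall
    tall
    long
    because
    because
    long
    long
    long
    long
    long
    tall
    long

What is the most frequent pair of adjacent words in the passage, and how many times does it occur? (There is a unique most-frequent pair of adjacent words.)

Bigram frequencies (highest first):
  long long: 11
  tall long: 7
  tall tall: 6
  long tall: 5
  long because: 4
  long bad: 3
  … (9 more, each ≤ 3)

"long long", 11 times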